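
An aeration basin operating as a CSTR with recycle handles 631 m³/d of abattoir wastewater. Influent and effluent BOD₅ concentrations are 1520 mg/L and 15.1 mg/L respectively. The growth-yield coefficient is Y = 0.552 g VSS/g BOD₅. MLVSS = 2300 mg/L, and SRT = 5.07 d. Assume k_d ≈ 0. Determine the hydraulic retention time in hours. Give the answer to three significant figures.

V·X = Y·Q·ΔS·θ_c gives V = 0.552 × 631 × (1520 − 15.1) × 5.07 / 2300 = 1155 m³.
HRT = V/Q = 1155 m³ / 631 m³·d⁻¹ = 1.831 d × 24 = 43.95 h.

τ ≈ 43.9 h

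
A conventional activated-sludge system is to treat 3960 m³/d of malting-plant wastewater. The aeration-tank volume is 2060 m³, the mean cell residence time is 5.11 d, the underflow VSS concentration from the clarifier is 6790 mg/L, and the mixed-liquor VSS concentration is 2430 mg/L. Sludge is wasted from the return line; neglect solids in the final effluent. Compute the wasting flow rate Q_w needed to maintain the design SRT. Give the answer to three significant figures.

Wasting from the return line (neglecting effluent solids): Q_w = V·X / (θ_c·X_r) = 2060 × 2430 / (5.11 × 6790) = 144.3 m³/d.

Q_w ≈ 144 m³/d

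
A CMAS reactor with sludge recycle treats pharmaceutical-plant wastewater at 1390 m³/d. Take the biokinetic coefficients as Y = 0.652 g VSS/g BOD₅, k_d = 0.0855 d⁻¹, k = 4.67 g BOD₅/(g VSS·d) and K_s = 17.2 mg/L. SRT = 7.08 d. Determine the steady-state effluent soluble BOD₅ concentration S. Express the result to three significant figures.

Effluent substrate depends only on kinetics and SRT: S = K_s(1 + k_d θ_c) / [θ_c(Yk − k_d) − 1] = 17.2 × (1 + 0.0855 × 7.08) / [7.08 × (0.652 × 4.67 − 0.0855) − 1] = 27.61 / 19.95 = 1.384 mg/L.

S ≈ 1.38 mg/L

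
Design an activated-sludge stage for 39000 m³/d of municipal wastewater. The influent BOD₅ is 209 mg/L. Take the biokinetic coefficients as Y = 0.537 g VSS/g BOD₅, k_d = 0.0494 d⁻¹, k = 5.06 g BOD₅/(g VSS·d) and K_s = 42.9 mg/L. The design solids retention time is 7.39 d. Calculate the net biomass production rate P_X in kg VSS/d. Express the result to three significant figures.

P_X ≈ 3160 kg VSS/d

Effluent substrate depends only on kinetics and SRT: S = K_s(1 + k_d θ_c) / [θ_c(Yk − k_d) − 1] = 42.9 × (1 + 0.0494 × 7.39) / [7.39 × (0.537 × 5.06 − 0.0494) − 1] = 58.56 / 18.72 = 3.129 mg/L.
Y_obs = Y / (1 + k_d θ_c) = 0.537 / (1 + 0.0494 × 7.39) = 0.537 / 1.365 = 0.3934.
ΔS = 209 − 3.13 = 205.9 mg/L, so the substrate removal rate is 39000 × 205.9/1000 = 8029 kg BOD₅/d.
Net biomass production P_X = Y_obs × Q·(S₀ − S) = 0.3934 × 8029 = 3158 kg VSS/d.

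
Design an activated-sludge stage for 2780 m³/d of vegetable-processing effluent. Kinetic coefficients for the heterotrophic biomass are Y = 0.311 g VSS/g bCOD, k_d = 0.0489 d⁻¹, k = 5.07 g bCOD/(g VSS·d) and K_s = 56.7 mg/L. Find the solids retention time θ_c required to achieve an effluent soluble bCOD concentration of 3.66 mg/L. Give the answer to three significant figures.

θ_c ≈ 21.4 d

Specific growth rate at S = 3.66 mg/L: μ = YkS/(K_s+S) = 0.311·5.07·3.66/(56.7+3.66) = 0.09561 d⁻¹.
θ_c = 1/(μ − k_d) = 1/(0.09561 − 0.0489) = 1/0.04671 = 21.41 d.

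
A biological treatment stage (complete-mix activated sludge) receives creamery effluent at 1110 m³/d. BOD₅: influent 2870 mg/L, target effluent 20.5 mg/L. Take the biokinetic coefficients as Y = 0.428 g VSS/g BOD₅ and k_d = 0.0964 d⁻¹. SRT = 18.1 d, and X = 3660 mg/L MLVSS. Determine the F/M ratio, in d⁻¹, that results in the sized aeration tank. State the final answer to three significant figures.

Rearranging the biomass balance for a CMAS with decay, V = Y·Q·ΔS·θ_c / [X·(1+k_d θ_c)] = 0.428 × 1110 × (2870 − 20.5) × 18.1 / [3660 × (1 + 0.0964 × 18.1)] = 2.45×10^7 / 10046 = 2439 m³.
Food-to-microorganism ratio F/M = Q S₀ / (V X) = 1110 × 2870 / (2439 × 3660) = 0.3569 d⁻¹.

F/M ≈ 0.357 d⁻¹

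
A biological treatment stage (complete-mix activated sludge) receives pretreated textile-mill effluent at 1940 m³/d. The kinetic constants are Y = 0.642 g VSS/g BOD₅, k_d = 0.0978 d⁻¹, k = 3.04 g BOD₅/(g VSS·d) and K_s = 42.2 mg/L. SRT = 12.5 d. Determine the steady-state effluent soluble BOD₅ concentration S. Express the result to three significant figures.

Effluent substrate depends only on kinetics and SRT: S = K_s(1 + k_d θ_c) / [θ_c(Yk − k_d) − 1] = 42.2 × (1 + 0.0978 × 12.5) / [12.5 × (0.642 × 3.04 − 0.0978) − 1] = 93.79 / 22.17 = 4.230 mg/L.

S ≈ 4.23 mg/L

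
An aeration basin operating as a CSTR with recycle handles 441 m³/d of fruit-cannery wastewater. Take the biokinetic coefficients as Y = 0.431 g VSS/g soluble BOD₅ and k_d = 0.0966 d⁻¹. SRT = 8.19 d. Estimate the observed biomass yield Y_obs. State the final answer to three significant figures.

Correct the yield for decay: Y_obs = Y/(1 + k_d θ_c) = 0.431 / (1 + 0.0966 × 8.19) = 0.431 / 1.791 = 0.2406.

Y_obs ≈ 0.241 g VSS/g soluble BOD₅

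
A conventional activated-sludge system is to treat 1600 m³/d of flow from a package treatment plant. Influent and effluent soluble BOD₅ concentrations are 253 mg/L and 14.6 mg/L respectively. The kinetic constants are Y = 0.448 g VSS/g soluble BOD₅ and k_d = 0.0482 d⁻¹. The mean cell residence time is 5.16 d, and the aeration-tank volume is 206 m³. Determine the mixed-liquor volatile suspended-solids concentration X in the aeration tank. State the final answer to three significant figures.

X ≈ 3430 mg/L

X = Y·Q·ΔS·θ_c / [V·(1 + k_d θ_c)] = 0.448 × 1600 × (253 − 14.6) × 5.16 / [206 × (1 + 0.0482 × 5.16)] = 3428 mg/L.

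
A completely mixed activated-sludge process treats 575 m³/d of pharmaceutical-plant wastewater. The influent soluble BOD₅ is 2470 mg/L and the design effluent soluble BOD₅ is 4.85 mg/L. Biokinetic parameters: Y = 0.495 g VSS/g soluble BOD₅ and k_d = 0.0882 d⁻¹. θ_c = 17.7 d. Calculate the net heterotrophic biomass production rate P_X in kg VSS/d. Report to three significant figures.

P_X ≈ 274 kg VSS/d

Y_obs = Y / (1 + k_d θ_c) = 0.495 / (1 + 0.0882 × 17.7) = 0.495 / 2.561 = 0.1933.
Q·(S₀ − S) = 575 × (2470 − 4.85) × 10⁻³ = 1417 kg/d removed.
Biomass produced: P_X = Y_obs·Q·ΔS = 0.1933 × 1417 ≈ 274.0 kg VSS/d.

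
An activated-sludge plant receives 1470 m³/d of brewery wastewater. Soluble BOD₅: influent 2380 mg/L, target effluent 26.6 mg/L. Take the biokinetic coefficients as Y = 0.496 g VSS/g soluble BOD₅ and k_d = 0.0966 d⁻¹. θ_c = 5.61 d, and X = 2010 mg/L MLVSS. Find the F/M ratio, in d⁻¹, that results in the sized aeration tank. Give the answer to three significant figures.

From the SRT design equation V = Y Q (S₀−S) θ_c / [X (1 + k_d θ_c)] = 0.496 × 1470 × (2380 − 26.6) × 5.61 / [2010 × (1 + 0.0966 × 5.61)] = 9.63×10^6 / 3099 = 3106 m³.
F/M = Q·S₀ / (V·X) = 1470 × 2380 / (3106 × 2010) = 0.5604 g soluble BOD₅·(g VSS·d)⁻¹.

F/M ≈ 0.560 d⁻¹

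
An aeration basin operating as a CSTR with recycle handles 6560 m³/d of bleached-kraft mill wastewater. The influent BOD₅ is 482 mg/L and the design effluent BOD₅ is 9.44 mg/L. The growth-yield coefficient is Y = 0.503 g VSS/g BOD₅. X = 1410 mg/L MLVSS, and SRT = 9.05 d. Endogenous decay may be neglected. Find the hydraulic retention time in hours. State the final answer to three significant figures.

With k_d = 0 the design equation reduces to V = Y Q (S₀−S) θ_c / X = 0.503 × 6560 × (482 − 9.44) × 9.05 / 1410 = 10008 m³.
Hydraulic retention time τ = V/Q = 10008 / 6560 = 1.526 d = 36.62 h.

τ ≈ 36.6 h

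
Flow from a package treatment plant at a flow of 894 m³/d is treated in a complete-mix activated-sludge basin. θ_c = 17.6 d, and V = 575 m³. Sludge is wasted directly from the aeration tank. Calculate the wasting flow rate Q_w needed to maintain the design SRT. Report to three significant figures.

With mixed-liquor wasting, θ_c = V/Q_w, so Q_w = V/θ_c = 575.0/17.6 = 32.67 m³/d.

Q_w ≈ 32.7 m³/d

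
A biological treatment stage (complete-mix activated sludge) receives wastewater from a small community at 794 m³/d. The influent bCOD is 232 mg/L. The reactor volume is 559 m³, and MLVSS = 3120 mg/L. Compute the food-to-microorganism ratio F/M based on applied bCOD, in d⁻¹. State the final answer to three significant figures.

Food-to-microorganism ratio F/M = Q S₀ / (V X) = 794 × 232 / (559.0 × 3120) = 0.1056 d⁻¹.

F/M ≈ 0.106 d⁻¹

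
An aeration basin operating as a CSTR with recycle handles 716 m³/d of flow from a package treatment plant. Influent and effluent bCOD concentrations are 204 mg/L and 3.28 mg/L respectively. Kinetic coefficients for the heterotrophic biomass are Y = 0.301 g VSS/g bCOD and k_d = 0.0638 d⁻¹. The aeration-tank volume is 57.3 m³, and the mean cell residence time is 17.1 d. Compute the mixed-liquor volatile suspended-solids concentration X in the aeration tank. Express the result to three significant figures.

From V·X·(1 + k_d·θ_c) = Y·Q·(S₀ − S)·θ_c: X = 0.301 × 716 × (204 − 3.28) × 17.1 / [57.3 × (1 + 0.0638 × 17.1)] = 6174 mg/L.

X ≈ 6170 mg/L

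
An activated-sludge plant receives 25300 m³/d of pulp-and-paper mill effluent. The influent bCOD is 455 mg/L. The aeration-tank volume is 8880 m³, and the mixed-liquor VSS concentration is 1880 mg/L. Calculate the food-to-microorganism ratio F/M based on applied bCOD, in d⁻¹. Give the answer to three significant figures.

F/M ≈ 0.690 d⁻¹

Food-to-microorganism ratio F/M = Q S₀ / (V X) = 25300 × 455 / (8880 × 1880) = 0.6895 d⁻¹.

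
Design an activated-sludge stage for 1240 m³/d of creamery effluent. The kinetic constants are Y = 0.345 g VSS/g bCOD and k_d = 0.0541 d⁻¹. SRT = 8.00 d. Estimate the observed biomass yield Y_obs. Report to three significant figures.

Correct the yield for decay: Y_obs = Y/(1 + k_d θ_c) = 0.345 / (1 + 0.0541 × 8.00) = 0.345 / 1.433 = 0.2408.

Y_obs ≈ 0.241 g VSS/g bCOD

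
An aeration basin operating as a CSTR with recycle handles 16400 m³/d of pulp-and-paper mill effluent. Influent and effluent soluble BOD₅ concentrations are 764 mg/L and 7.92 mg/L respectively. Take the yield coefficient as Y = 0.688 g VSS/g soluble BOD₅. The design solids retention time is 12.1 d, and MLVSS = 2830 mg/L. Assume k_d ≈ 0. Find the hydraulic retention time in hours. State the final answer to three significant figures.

V·X = Y·Q·ΔS·θ_c gives V = 0.688 × 16400 × (764 − 7.92) × 12.1 / 2830 = 36475 m³.
HRT = V/Q = 36475 m³ / 16400 m³·d⁻¹ = 2.224 d × 24 = 53.38 h.

τ ≈ 53.4 h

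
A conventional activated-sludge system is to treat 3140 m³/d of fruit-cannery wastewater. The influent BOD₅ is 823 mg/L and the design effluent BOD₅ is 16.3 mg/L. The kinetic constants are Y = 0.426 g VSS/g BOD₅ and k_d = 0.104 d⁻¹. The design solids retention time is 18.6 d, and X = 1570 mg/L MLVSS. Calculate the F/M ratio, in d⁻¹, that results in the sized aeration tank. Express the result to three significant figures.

F/M ≈ 0.378 d⁻¹

From the SRT design equation V = Y Q (S₀−S) θ_c / [X (1 + k_d θ_c)] = 0.426 × 3140 × (823 − 16.3) × 18.6 / [1570 × (1 + 0.104 × 18.6)] = 2.01×10^7 / 4607 = 4357 m³.
F/M = applied load / biomass = Q·S₀/(V·X) = 3140 × 823 / (4357 × 1570) = 0.3778 d⁻¹.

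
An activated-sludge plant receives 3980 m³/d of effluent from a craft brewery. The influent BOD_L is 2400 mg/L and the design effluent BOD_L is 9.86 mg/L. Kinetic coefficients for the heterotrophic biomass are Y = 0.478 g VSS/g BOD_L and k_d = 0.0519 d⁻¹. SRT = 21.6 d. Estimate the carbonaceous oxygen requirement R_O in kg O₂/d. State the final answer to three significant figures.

R_O ≈ 6470 kg O₂/d

Y_obs = Y / (1 + k_d θ_c) = 0.478 / (1 + 0.0519 × 21.6) = 0.478 / 2.121 = 0.2254.
Q·(S₀ − S) = 3980 × (2400 − 9.86) × 10⁻³ = 9513 kg/d removed.
Biomass synthesised: P_X = Y_obs × 9513 = 2144 kg VSS/d.
R_O = Q·(S₀ − S) − 1.42·P_X = 9513 − 1.42 × 2144 = 6469 kg O₂/d.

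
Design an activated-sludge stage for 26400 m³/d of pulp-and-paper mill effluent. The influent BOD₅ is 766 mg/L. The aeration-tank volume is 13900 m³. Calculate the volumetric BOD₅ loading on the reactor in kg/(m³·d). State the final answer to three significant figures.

Applied BOD₅ load per unit volume = Q·S₀/V = (26400 × 766/1000)/13900 = 1.455 kg BOD₅·m⁻³·d⁻¹.

L_v ≈ 1.45 kg BOD₅/(m³·d)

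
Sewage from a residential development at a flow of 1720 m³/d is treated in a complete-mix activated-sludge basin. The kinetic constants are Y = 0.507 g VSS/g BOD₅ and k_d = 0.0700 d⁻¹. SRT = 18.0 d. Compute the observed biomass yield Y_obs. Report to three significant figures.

The observed yield is Y_obs = Y/(1 + k_d·θ_c) = 0.507 / (1 + 0.0700 × 18.0) = 0.507 / 2.260 = 0.2243 g VSS per g BOD₅ removed.

Y_obs ≈ 0.224 g VSS/g BOD₅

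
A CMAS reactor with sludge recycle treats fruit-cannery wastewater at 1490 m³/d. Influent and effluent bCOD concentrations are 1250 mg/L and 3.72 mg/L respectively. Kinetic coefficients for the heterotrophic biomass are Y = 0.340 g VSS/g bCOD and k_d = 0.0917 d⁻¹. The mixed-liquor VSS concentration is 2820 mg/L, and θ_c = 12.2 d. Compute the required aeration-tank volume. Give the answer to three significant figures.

V ≈ 1290 m³

From the SRT design equation V = Y Q (S₀−S) θ_c / [X (1 + k_d θ_c)] = 0.340 × 1490 × (1250 − 3.72) × 12.2 / [2820 × (1 + 0.0917 × 12.2)] = 7.7×10^6 / 5975 = 1289 m³.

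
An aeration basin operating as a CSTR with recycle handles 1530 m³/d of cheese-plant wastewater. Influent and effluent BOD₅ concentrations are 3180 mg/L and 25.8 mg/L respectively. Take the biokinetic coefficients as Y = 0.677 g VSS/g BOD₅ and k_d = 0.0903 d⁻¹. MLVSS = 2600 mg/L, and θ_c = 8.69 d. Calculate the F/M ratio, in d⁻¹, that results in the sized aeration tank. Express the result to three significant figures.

Rearranging the biomass balance for a CMAS with decay, V = Y·Q·ΔS·θ_c / [X·(1+k_d θ_c)] = 0.677 × 1530 × (3180 − 25.8) × 8.69 / [2600 × (1 + 0.0903 × 8.69)] = 2.84×10^7 / 4640 = 6119 m³.
F/M = applied load / biomass = Q·S₀/(V·X) = 1530 × 3180 / (6119 × 2600) = 0.3058 d⁻¹.

F/M ≈ 0.306 d⁻¹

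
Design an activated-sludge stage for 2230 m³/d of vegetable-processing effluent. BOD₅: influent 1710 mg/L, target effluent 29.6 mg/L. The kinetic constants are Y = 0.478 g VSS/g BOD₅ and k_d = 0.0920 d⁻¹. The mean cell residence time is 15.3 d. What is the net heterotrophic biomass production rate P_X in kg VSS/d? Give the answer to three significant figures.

P_X ≈ 744 kg VSS/d

The observed yield is Y_obs = Y/(1 + k_d·θ_c) = 0.478 / (1 + 0.0920 × 15.3) = 0.478 / 2.408 = 0.1985 g VSS per g BOD₅ removed.
Q·(S₀ − S) = 2230 × (1710 − 29.6) × 10⁻³ = 3747 kg/d removed.
Biomass produced: P_X = Y_obs·Q·ΔS = 0.1985 × 3747 ≈ 744.0 kg VSS/d.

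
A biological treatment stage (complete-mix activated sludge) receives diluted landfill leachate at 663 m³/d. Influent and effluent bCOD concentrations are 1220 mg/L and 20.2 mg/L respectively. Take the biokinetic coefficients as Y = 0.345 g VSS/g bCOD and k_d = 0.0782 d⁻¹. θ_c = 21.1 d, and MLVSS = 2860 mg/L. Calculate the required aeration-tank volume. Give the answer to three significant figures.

V ≈ 764 m³

Steady-state biomass mass balance: V·X·(1 + k_d·θ_c) = Y·Q·(S₀ − S)·θ_c, so V = 0.345 × 663 × (1220 − 20.2) × 21.1 / [2860 × (1 + 0.0782 × 21.1)] = 5.79×10^6 / 7579 = 764.0 m³.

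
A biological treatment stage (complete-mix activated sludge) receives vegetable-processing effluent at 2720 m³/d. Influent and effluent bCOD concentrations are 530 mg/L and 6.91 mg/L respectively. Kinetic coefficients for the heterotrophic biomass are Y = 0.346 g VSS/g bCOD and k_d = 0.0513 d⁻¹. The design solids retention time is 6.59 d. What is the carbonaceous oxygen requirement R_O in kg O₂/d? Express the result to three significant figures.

The observed yield is Y_obs = Y/(1 + k_d·θ_c) = 0.346 / (1 + 0.0513 × 6.59) = 0.346 / 1.338 = 0.2586 g VSS per g bCOD removed.
ΔS = 530 − 6.91 = 523.1 mg/L, so the substrate removal rate is 2720 × 523.1/1000 = 1423 kg bCOD/d.
Biomass synthesised: P_X = Y_obs × 1423 = 367.9 kg VSS/d.
Carbonaceous O₂ demand = substrate oxidised − cell-mass equivalent = 1423 − 1.42 × 367.9 = 900.4 kg O₂/d.

R_O ≈ 900 kg O₂/d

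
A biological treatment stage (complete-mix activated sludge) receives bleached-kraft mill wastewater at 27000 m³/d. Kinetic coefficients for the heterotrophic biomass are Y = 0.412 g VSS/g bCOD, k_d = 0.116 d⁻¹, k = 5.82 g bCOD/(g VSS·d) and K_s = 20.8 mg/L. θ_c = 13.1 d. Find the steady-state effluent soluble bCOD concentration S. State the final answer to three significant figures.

From the Monod/SRT balance for a CMAS, S = K_s·(1+k_d θ_c)/[θ_c·(Y k − k_d) − 1] = 20.8 × (1 + 0.116 × 13.1) / [13.1 × (0.412 × 5.82 − 0.116) − 1] = 52.41 / 28.89 = 1.814 mg/L.

S ≈ 1.81 mg/L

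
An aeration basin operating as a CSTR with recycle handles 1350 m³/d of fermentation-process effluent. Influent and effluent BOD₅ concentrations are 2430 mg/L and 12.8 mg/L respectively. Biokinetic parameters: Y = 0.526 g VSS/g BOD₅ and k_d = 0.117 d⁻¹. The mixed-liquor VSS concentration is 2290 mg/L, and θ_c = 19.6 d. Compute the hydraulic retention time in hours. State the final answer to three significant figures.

τ ≈ 79.3 h

Steady-state biomass mass balance: V·X·(1 + k_d·θ_c) = Y·Q·(S₀ − S)·θ_c, so V = 0.526 × 1350 × (2430 − 12.8) × 19.6 / [2290 × (1 + 0.117 × 19.6)] = 3.36×10^7 / 7541 = 4461 m³.
HRT = V/Q = 4461 m³ / 1350 m³·d⁻¹ = 3.304 d × 24 = 79.31 h.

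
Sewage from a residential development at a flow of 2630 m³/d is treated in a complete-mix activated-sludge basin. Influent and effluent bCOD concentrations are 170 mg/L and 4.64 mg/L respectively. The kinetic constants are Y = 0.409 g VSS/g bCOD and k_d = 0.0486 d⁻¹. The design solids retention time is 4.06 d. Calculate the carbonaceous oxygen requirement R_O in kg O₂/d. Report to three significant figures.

Correct the yield for decay: Y_obs = Y/(1 + k_d θ_c) = 0.409 / (1 + 0.0486 × 4.06) = 0.409 / 1.197 = 0.3416.
Q·(S₀ − S) = 2630 × (170 − 4.64) × 10⁻³ = 434.9 kg/d removed.
P_X = Y_obs·Q·(S₀ − S) = 0.3416 × 434.9 = 148.6 kg VSS/d.
R_O = Q·(S₀ − S) − 1.42·P_X = 434.9 − 1.42 × 148.6 = 223.9 kg O₂/d.

R_O ≈ 224 kg O₂/d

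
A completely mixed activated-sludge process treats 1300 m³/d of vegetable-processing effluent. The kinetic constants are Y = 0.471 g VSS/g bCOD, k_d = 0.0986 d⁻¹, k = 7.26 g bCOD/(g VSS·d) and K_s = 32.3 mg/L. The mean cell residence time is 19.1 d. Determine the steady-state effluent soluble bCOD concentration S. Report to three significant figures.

S ≈ 1.49 mg/L

From the Monod/SRT balance for a CMAS, S = K_s·(1+k_d θ_c)/[θ_c·(Y k − k_d) − 1] = 32.3 × (1 + 0.0986 × 19.1) / [19.1 × (0.471 × 7.26 − 0.0986) − 1] = 93.13 / 62.43 = 1.492 mg/L.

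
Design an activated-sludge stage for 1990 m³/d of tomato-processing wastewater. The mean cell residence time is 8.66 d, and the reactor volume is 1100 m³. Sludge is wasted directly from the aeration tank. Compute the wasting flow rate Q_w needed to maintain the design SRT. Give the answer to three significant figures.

Q_w ≈ 127 m³/d

For wasting at MLVSS concentration, Q_w = V/θ_c = 1100/8.66 = 127.0 m³/d.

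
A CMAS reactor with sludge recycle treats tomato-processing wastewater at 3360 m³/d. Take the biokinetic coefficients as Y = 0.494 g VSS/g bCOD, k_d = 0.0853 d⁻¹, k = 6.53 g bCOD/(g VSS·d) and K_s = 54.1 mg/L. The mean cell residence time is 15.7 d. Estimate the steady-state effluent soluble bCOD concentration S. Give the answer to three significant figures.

From the Monod/SRT balance for a CMAS, S = K_s·(1+k_d θ_c)/[θ_c·(Y k − k_d) − 1] = 54.1 × (1 + 0.0853 × 15.7) / [15.7 × (0.494 × 6.53 − 0.0853) − 1] = 126.6 / 48.31 = 2.620 mg/L.

S ≈ 2.62 mg/L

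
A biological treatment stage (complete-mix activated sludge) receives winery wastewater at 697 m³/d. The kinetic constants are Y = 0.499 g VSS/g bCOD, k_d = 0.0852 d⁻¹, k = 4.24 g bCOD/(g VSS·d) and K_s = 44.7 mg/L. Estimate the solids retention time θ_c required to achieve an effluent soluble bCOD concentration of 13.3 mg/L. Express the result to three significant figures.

θ_c ≈ 2.50 d

From 1/θ_c = Y·k·S/(K_s + S) − k_d: Y·k·S/(K_s+S) = 0.499 × 4.24 × 13.3 / (44.7 + 13.3) = 0.4852 d⁻¹.
1/θ_c = 0.4852 − 0.0852 = 0.4000 d⁻¹, so θ_c = 2.500 d.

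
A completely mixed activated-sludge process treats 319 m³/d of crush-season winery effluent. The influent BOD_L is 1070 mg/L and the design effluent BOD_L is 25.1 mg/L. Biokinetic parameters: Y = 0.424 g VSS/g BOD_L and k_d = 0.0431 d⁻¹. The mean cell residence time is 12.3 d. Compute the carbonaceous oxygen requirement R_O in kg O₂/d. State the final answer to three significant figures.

R_O ≈ 202 kg O₂/d

The observed yield is Y_obs = Y/(1 + k_d·θ_c) = 0.424 / (1 + 0.0431 × 12.3) = 0.424 / 1.530 = 0.2771 g VSS per g BOD_L removed.
Mass of BOD_L removed per day: Q(S₀ − S) = 319 × 1045 g/m³ = 333.3 kg/d.
P_X = Y_obs·Q·(S₀ − S) = 0.2771 × 333.3 = 92.36 kg VSS/d.
R_O = Q·(S₀ − S) − 1.42·P_X = 333.3 − 1.42 × 92.36 = 202.2 kg O₂/d.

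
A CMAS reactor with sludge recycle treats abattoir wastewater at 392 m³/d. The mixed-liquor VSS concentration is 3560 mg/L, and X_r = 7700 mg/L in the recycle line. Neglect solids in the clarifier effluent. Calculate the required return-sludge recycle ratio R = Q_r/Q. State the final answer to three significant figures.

R = Q_r/Q = X/(X_r − X) = 3560 / (7700 − 3560) = 0.8599.

R ≈ 0.860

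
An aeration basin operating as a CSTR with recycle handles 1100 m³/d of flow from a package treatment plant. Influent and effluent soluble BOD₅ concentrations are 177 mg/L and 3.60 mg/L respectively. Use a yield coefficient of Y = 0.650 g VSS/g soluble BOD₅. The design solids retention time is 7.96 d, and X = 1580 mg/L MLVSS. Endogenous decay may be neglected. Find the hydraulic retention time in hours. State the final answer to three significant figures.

V·X = Y·Q·ΔS·θ_c gives V = 0.650 × 1100 × (177 − 3.60) × 7.96 / 1580 = 624.6 m³.
τ = V/Q = 624.6/1100 = 0.5678 d, or 13.63 h.

τ ≈ 13.6 h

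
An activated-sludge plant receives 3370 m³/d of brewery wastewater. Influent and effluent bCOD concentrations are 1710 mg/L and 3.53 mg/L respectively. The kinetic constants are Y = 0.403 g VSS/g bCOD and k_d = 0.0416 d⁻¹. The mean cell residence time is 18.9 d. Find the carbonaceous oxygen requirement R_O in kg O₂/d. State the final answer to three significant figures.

R_O ≈ 3910 kg O₂/d

Observed yield with endogenous decay: Y_obs = Y / (1 + k_d·θ_c) = 0.403 / (1 + 0.0416 × 18.9) = 0.403 / 1.786 = 0.2256 g VSS/g bCOD.
Q·(S₀ − S) = 3370 × (1710 − 3.53) × 10⁻³ = 5751 kg/d removed.
P_X = Y_obs·Q·(S₀ − S) = 0.2256 × 5751 = 1297 kg VSS/d.
R_O = Q·ΔS − 1.42 P_X = 5751 − 1842 = 3908 kg O₂/d.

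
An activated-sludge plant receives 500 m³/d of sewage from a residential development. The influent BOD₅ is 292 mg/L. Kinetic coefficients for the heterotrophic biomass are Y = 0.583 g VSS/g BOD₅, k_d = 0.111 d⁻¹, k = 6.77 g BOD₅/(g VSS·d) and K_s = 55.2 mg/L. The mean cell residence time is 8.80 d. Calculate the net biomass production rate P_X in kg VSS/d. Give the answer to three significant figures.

From the Monod/SRT balance for a CMAS, S = K_s·(1+k_d θ_c)/[θ_c·(Y k − k_d) − 1] = 55.2 × (1 + 0.111 × 8.80) / [8.80 × (0.583 × 6.77 − 0.111) − 1] = 109.1 / 32.76 = 3.331 mg/L.
Observed yield with endogenous decay: Y_obs = Y / (1 + k_d·θ_c) = 0.583 / (1 + 0.111 × 8.80) = 0.583 / 1.977 = 0.2949 g VSS/g BOD₅.
Substrate removed = Q·(S₀ − S) = 500 m³/d × (292 − 3.33) g/m³ = 1.44×10^5 g/d = 144.3 kg/d.
So the net sludge growth is P_X = 0.2949 × 144.3 = 42.57 kg VSS/d.

P_X ≈ 42.6 kg VSS/d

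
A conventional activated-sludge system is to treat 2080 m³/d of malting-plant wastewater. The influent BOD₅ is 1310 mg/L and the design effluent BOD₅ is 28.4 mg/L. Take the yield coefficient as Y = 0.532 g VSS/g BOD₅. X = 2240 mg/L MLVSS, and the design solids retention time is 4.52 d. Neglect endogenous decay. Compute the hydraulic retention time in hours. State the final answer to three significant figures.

τ ≈ 33.0 h

Biomass mass balance (decay neglected): V·X = Y·Q·(S₀ − S)·θ_c, so V = 0.532 × 2080 × (1310 − 28.4) × 4.52 / 2240 = 2862 m³.
Hydraulic retention time τ = V/Q = 2862 / 2080 = 1.376 d = 33.02 h.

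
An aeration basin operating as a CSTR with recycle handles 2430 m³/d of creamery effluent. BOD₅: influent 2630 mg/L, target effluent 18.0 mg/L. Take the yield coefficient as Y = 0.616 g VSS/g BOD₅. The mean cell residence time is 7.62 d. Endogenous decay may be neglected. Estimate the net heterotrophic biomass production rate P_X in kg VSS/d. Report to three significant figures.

No decay correction is needed, so Y_obs = Y = 0.616.
Substrate removed = Q·(S₀ − S) = 2430 m³/d × (2630 − 18.0) g/m³ = 6.35×10^6 g/d = 6347 kg/d.
So the net sludge growth is P_X = 0.6160 × 6347 = 3910 kg VSS/d.

P_X ≈ 3910 kg VSS/d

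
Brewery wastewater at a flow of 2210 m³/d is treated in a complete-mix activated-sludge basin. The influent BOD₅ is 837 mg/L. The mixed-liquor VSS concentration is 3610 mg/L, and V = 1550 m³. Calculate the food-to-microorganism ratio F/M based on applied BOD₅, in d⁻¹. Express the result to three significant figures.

F/M ≈ 0.331 d⁻¹

Food-to-microorganism ratio F/M = Q S₀ / (V X) = 2210 × 837 / (1550 × 3610) = 0.3306 d⁻¹.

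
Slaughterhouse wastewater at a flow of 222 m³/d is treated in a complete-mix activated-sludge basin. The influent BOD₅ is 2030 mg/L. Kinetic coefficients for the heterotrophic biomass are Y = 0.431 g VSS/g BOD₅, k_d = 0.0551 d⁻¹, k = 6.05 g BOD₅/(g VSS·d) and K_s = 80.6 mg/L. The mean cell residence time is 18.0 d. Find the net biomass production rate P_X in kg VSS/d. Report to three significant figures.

P_X ≈ 97.3 kg VSS/d

Effluent substrate depends only on kinetics and SRT: S = K_s(1 + k_d θ_c) / [θ_c(Yk − k_d) − 1] = 80.6 × (1 + 0.0551 × 18.0) / [18.0 × (0.431 × 6.05 − 0.0551) − 1] = 160.5 / 44.94 = 3.572 mg/L.
Y_obs = Y / (1 + k_d θ_c) = 0.431 / (1 + 0.0551 × 18.0) = 0.431 / 1.992 = 0.2164.
ΔS = 2030 − 3.57 = 2026 mg/L, so the substrate removal rate is 222 × 2026/1000 = 449.9 kg BOD₅/d.
Net biomass production P_X = Y_obs × Q·(S₀ − S) = 0.2164 × 449.9 = 97.35 kg VSS/d.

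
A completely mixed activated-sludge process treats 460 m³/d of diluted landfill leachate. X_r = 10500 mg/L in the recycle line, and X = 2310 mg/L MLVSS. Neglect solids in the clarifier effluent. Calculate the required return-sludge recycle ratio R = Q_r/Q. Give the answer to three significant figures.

R ≈ 0.282

Solids balance on the clarifier gives (1+R)X = R·X_r, so R = X/(X_r − X) = 2310 / (10500 − 2310) = 0.2821.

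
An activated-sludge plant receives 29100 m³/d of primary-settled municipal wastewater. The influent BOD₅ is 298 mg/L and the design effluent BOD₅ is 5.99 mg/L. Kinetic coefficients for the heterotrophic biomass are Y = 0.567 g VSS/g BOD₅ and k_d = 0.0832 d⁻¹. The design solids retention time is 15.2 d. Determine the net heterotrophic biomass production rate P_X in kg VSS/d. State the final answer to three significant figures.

Correct the yield for decay: Y_obs = Y/(1 + k_d θ_c) = 0.567 / (1 + 0.0832 × 15.2) = 0.567 / 2.265 = 0.2504.
ΔS = 298 − 5.99 = 292.0 mg/L, so the substrate removal rate is 29100 × 292.0/1000 = 8497 kg BOD₅/d.
Net biomass production P_X = Y_obs × Q·(S₀ − S) = 0.2504 × 8497 = 2128 kg VSS/d.

P_X ≈ 2130 kg VSS/d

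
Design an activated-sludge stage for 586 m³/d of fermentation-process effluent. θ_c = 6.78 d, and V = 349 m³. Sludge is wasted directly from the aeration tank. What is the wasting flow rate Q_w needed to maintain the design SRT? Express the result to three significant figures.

Wasting from the aeration tank: Q_w = V / θ_c = 349.0 / 6.78 = 51.47 m³/d.

Q_w ≈ 51.5 m³/d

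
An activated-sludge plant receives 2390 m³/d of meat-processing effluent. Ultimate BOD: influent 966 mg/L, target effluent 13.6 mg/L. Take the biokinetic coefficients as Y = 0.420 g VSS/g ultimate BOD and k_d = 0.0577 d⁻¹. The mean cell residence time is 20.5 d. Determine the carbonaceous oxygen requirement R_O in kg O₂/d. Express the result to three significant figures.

Y_obs = Y / (1 + k_d θ_c) = 0.420 / (1 + 0.0577 × 20.5) = 0.420 / 2.183 = 0.1924.
Q·(S₀ − S) = 2390 × (966 − 13.6) × 10⁻³ = 2276 kg/d removed.
P_X = Y_obs·Q·(S₀ − S) = 0.1924 × 2276 = 438.0 kg VSS/d.
R_O = Q·(S₀ − S) − 1.42·P_X = 2276 − 1.42 × 438.0 = 1654 kg O₂/d.

R_O ≈ 1650 kg O₂/d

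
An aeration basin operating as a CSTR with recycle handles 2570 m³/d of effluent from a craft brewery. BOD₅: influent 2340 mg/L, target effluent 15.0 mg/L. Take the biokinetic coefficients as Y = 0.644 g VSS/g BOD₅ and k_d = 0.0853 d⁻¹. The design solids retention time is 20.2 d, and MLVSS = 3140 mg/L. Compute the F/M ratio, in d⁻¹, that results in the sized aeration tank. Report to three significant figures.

Rearranging the biomass balance for a CMAS with decay, V = Y·Q·ΔS·θ_c / [X·(1+k_d θ_c)] = 0.644 × 2570 × (2340 − 15.0) × 20.2 / [3140 × (1 + 0.0853 × 20.2)] = 7.77×10^7 / 8550 = 9091 m³.
F/M = applied load / biomass = Q·S₀/(V·X) = 2570 × 2340 / (9091 × 3140) = 0.2107 d⁻¹.

F/M ≈ 0.211 d⁻¹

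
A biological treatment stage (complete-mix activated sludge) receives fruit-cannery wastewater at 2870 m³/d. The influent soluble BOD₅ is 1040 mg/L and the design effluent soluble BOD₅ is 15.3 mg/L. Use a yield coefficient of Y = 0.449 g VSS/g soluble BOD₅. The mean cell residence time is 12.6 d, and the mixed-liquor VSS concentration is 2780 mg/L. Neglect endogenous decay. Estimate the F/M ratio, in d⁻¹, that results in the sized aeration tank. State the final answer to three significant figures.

Biomass mass balance (decay neglected): V·X = Y·Q·(S₀ − S)·θ_c, so V = 0.449 × 2870 × (1040 − 15.3) × 12.6 / 2780 = 5985 m³.
F/M = Q·S₀ / (V·X) = 2870 × 1040 / (5985 × 2780) = 0.1794 g soluble BOD₅·(g VSS·d)⁻¹.

F/M ≈ 0.179 d⁻¹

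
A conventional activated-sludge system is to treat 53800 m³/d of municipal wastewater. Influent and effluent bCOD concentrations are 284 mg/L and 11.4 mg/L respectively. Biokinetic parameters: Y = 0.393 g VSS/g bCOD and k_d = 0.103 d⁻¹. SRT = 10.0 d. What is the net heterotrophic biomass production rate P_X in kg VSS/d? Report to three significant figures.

P_X ≈ 2840 kg VSS/d

Correct the yield for decay: Y_obs = Y/(1 + k_d θ_c) = 0.393 / (1 + 0.103 × 10.0) = 0.393 / 2.030 = 0.1936.
Substrate removed = Q·(S₀ − S) = 53800 m³/d × (284 − 11.4) g/m³ = 1.47×10^7 g/d = 14666 kg/d.
Net biomass production P_X = Y_obs × Q·(S₀ − S) = 0.1936 × 14666 = 2839 kg VSS/d.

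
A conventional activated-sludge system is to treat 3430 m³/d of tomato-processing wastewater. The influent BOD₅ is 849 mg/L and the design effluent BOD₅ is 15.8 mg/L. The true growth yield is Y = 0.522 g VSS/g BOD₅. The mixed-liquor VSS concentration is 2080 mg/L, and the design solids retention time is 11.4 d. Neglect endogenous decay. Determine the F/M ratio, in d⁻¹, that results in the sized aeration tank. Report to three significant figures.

Biomass mass balance (decay neglected): V·X = Y·Q·(S₀ − S)·θ_c, so V = 0.522 × 3430 × (849 − 15.8) × 11.4 / 2080 = 8176 m³.
F/M = Q·S₀ / (V·X) = 3430 × 849 / (8176 × 2080) = 0.1712 g BOD₅·(g VSS·d)⁻¹.

F/M ≈ 0.171 d⁻¹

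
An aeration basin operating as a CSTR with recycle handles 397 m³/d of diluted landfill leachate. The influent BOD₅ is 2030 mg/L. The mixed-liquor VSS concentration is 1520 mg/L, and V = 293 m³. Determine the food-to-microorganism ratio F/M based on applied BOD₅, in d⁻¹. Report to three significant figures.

F/M ≈ 1.81 d⁻¹

F/M = Q·S₀ / (V·X) = 397 × 2030 / (293.0 × 1520) = 1.810 g BOD₅·(g VSS·d)⁻¹.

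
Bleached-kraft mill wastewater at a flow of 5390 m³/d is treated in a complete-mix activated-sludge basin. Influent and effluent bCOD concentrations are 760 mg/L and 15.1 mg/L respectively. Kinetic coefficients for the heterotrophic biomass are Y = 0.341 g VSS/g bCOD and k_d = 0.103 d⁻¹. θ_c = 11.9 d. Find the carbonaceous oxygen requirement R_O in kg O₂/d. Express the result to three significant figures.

The observed yield is Y_obs = Y/(1 + k_d·θ_c) = 0.341 / (1 + 0.103 × 11.9) = 0.341 / 2.226 = 0.1532 g VSS per g bCOD removed.
Mass of bCOD removed per day: Q(S₀ − S) = 5390 × 744.9 g/m³ = 4015 kg/d.
Net sludge production P_X = 0.1532 × 4015 = 615.1 kg VSS/d.
Carbonaceous O₂ demand = substrate oxidised − cell-mass equivalent = 4015 − 1.42 × 615.1 = 3142 kg O₂/d.

R_O ≈ 3140 kg O₂/d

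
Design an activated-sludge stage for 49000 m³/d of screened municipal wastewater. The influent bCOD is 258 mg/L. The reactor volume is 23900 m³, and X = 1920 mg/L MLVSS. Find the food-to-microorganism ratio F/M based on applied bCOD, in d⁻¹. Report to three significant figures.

F/M ≈ 0.275 d⁻¹

F/M = applied load / biomass = Q·S₀/(V·X) = 49000 × 258 / (23900 × 1920) = 0.2755 d⁻¹.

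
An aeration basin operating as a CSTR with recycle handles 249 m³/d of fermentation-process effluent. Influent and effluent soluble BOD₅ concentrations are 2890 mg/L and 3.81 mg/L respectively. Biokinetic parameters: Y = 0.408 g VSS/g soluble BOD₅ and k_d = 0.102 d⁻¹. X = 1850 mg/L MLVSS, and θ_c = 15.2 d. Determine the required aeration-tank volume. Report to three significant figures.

Rearranging the biomass balance for a CMAS with decay, V = Y·Q·ΔS·θ_c / [X·(1+k_d θ_c)] = 0.408 × 249 × (2890 − 3.81) × 15.2 / [1850 × (1 + 0.102 × 15.2)] = 4.46×10^6 / 4718 = 944.6 m³.

V ≈ 945 m³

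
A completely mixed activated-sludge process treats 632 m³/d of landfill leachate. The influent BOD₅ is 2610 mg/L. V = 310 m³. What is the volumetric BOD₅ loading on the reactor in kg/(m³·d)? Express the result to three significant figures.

L_v ≈ 5.32 kg BOD₅/(m³·d)

Applied BOD₅ load per unit volume = Q·S₀/V = (632 × 2610/1000)/310.0 = 5.321 kg BOD₅·m⁻³·d⁻¹.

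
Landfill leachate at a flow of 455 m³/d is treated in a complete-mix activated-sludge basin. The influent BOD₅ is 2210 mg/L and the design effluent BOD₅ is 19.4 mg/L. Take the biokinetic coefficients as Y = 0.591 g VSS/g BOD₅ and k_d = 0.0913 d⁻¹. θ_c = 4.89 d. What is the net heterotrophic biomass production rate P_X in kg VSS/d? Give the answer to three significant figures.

P_X ≈ 407 kg VSS/d

Observed yield with endogenous decay: Y_obs = Y / (1 + k_d·θ_c) = 0.591 / (1 + 0.0913 × 4.89) = 0.591 / 1.446 = 0.4086 g VSS/g BOD₅.
Q·(S₀ − S) = 455 × (2210 − 19.4) × 10⁻³ = 996.7 kg/d removed.
So the net sludge growth is P_X = 0.4086 × 996.7 = 407.2 kg VSS/d.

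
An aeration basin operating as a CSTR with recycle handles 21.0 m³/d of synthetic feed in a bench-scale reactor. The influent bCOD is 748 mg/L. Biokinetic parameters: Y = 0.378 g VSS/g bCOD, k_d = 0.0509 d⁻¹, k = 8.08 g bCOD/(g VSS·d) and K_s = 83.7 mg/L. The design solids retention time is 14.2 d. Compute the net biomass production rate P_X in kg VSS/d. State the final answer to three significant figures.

P_X ≈ 3.43 kg VSS/d

From the Monod/SRT balance for a CMAS, S = K_s·(1+k_d θ_c)/[θ_c·(Y k − k_d) − 1] = 83.7 × (1 + 0.0509 × 14.2) / [14.2 × (0.378 × 8.08 − 0.0509) − 1] = 144.2 / 41.65 = 3.462 mg/L.
Correct the yield for decay: Y_obs = Y/(1 + k_d θ_c) = 0.378 / (1 + 0.0509 × 14.2) = 0.378 / 1.723 = 0.2194.
ΔS = 748 − 3.46 = 744.5 mg/L, so the substrate removal rate is 21.0 × 744.5/1000 = 15.64 kg bCOD/d.
P_X = Y_obs · Q(S₀ − S) = 0.2194 × 15.64 = 3.431 kg VSS/d.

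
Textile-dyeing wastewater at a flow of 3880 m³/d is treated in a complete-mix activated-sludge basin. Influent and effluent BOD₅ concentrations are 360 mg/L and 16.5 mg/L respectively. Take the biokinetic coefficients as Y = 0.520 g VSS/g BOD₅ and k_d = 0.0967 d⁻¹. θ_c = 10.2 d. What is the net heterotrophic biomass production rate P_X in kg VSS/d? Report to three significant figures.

The observed yield is Y_obs = Y/(1 + k_d·θ_c) = 0.520 / (1 + 0.0967 × 10.2) = 0.520 / 1.986 = 0.2618 g VSS per g BOD₅ removed.
Substrate removed = Q·(S₀ − S) = 3880 m³/d × (360 − 16.5) g/m³ = 1.33×10^6 g/d = 1333 kg/d.
So the net sludge growth is P_X = 0.2618 × 1333 = 348.9 kg VSS/d.

P_X ≈ 349 kg VSS/d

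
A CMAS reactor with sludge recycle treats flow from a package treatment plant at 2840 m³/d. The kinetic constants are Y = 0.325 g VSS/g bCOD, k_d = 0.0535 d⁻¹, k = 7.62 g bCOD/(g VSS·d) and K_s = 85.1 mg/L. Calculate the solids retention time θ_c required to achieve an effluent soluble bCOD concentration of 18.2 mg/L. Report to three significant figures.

θ_c ≈ 2.61 d

Specific growth rate at S = 18.2 mg/L: μ = YkS/(K_s+S) = 0.325·7.62·18.2/(85.1+18.2) = 0.4363 d⁻¹.
1/θ_c = 0.4363 − 0.0535 = 0.3828 d⁻¹, so θ_c = 2.612 d.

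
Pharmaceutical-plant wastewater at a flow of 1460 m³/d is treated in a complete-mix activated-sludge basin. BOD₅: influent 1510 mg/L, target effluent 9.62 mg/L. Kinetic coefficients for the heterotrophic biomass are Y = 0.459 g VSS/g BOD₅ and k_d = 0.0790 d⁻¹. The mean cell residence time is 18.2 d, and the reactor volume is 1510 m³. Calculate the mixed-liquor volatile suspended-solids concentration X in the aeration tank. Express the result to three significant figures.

X = Y·Q·ΔS·θ_c / [V·(1 + k_d θ_c)] = 0.459 × 1460 × (1510 − 9.62) × 18.2 / [1510 × (1 + 0.0790 × 18.2)] = 4971 mg/L.

X ≈ 4970 mg/L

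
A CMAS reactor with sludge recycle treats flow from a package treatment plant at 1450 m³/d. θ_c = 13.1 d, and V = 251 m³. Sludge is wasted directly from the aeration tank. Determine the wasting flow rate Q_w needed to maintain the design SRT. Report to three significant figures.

Q_w ≈ 19.2 m³/d

With mixed-liquor wasting, θ_c = V/Q_w, so Q_w = V/θ_c = 251.0/13.1 = 19.16 m³/d.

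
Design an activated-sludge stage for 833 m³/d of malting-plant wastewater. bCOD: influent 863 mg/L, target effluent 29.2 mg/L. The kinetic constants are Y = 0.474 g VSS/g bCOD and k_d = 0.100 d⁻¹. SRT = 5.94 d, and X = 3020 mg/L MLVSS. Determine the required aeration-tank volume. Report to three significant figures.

From the SRT design equation V = Y Q (S₀−S) θ_c / [X (1 + k_d θ_c)] = 0.474 × 833 × (863 − 29.2) × 5.94 / [3020 × (1 + 0.100 × 5.94)] = 1.96×10^6 / 4814 = 406.2 m³.

V ≈ 406 m³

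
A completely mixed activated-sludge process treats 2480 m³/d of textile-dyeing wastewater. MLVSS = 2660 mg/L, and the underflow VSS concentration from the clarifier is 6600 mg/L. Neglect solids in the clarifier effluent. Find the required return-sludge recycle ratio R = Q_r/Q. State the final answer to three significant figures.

R ≈ 0.675

Solids balance on the clarifier gives (1+R)X = R·X_r, so R = X/(X_r − X) = 2660 / (6600 − 2660) = 0.6751.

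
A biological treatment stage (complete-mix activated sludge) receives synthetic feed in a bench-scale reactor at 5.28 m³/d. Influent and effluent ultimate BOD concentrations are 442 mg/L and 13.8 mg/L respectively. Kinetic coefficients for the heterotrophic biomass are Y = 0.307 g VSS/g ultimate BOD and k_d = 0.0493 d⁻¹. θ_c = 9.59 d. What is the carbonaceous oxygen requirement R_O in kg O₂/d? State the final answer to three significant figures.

Observed yield with endogenous decay: Y_obs = Y / (1 + k_d·θ_c) = 0.307 / (1 + 0.0493 × 9.59) = 0.307 / 1.473 = 0.2084 g VSS/g ultimate BOD.
ΔS = 442 − 13.8 = 428.2 mg/L, so the substrate removal rate is 5.28 × 428.2/1000 = 2.261 kg ultimate BOD/d.
P_X = Y_obs·Q·(S₀ − S) = 0.2084 × 2.261 = 0.4713 kg VSS/d.
Carbonaceous O₂ demand = substrate oxidised − cell-mass equivalent = 2.261 − 1.42 × 0.4713 = 1.592 kg O₂/d.

R_O ≈ 1.59 kg O₂/d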